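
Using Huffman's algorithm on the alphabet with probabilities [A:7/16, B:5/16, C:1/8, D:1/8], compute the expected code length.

Huffman tree construction:
Combine smallest probabilities repeatedly
Resulting codes:
  A: 0 (length 1)
  B: 11 (length 2)
  C: 100 (length 3)
  D: 101 (length 3)
Average length = Σ p(s) × length(s) = 1.8125 bits


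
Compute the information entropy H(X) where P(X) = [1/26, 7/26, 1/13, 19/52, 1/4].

H(X) = -Σ p(x) log₂ p(x)
  -1/26 × log₂(1/26) = 0.1808
  -7/26 × log₂(7/26) = 0.5097
  -1/13 × log₂(1/13) = 0.2846
  -19/52 × log₂(19/52) = 0.5307
  -1/4 × log₂(1/4) = 0.5000
H(X) = 2.0058 bits


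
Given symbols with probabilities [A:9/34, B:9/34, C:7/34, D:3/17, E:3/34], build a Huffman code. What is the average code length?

Huffman tree construction:
Combine smallest probabilities repeatedly
Resulting codes:
  A: 01 (length 2)
  B: 10 (length 2)
  C: 00 (length 2)
  D: 111 (length 3)
  E: 110 (length 3)
Average length = Σ p(s) × length(s) = 2.2647 bits


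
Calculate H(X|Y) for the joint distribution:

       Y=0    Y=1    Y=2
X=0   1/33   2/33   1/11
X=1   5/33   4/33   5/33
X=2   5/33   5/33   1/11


H(X|Y) = Σ_y p(y) H(X|Y=y)
  p(Y=0) = 1/3, H(X|Y=0) = 1.3486
  p(Y=1) = 1/3, H(X|Y=1) = 1.4949
  p(Y=2) = 1/3, H(X|Y=2) = 1.5395
H(X|Y) = 0.3333×1.3486 + 0.3333×1.4949 + 0.3333×1.5395 = 1.4610 bits


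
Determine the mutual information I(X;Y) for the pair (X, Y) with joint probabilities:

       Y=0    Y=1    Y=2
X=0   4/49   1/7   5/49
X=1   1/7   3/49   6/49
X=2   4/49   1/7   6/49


H(X) = 1.5844, H(Y) = 1.5825, H(X,Y) = 3.1180
I(X;Y) = H(X) + H(Y) - H(X,Y) = 0.0489 bits


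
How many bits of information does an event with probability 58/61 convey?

Information content I(x) = -log₂(p(x))
I = -log₂(58/61) = -log₂(0.9508)
I = 0.0728 bits


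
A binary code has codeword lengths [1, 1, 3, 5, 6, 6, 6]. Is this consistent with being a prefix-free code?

Kraft inequality: Σ 2^(-l_i) ≤ 1 for prefix-free code
Calculating: 2^(-1) + 2^(-1) + 2^(-3) + 2^(-5) + 2^(-6) + 2^(-6) + 2^(-6)
= 0.5 + 0.5 + 0.125 + 0.03125 + 0.015625 + 0.015625 + 0.015625
= 1.2031
Since 1.2031 > 1, prefix-free code does not exist


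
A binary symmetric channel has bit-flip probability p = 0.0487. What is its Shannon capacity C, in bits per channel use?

For BSC with error probability p:
C = 1 - H(p) where H(p) is binary entropy
H(0.0487) = -0.0487 × log₂(0.0487) - 0.9513 × log₂(0.9513)
H(p) = 0.2808
C = 1 - 0.2808 = 0.7192 bits/use


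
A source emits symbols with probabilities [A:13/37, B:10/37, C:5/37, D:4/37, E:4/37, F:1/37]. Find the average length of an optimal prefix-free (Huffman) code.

Huffman tree construction:
Combine smallest probabilities repeatedly
Resulting codes:
  A: 11 (length 2)
  B: 10 (length 2)
  C: 011 (length 3)
  D: 001 (length 3)
  E: 010 (length 3)
  F: 000 (length 3)
Average length = Σ p(s) × length(s) = 2.3784 bits


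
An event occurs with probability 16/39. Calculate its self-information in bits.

Information content I(x) = -log₂(p(x))
I = -log₂(16/39) = -log₂(0.4103)
I = 1.2854 bits


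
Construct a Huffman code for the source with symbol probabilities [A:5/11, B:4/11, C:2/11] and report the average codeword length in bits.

Huffman tree construction:
Combine smallest probabilities repeatedly
Resulting codes:
  A: 0 (length 1)
  B: 11 (length 2)
  C: 10 (length 2)
Average length = Σ p(s) × length(s) = 1.5455 bits


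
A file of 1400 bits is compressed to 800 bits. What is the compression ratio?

Compression ratio = Original / Compressed
= 1400 / 800 = 1.75:1


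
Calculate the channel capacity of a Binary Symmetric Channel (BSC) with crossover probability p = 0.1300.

For BSC with error probability p:
C = 1 - H(p) where H(p) is binary entropy
H(0.1300) = -0.1300 × log₂(0.1300) - 0.8700 × log₂(0.8700)
H(p) = 0.5574
C = 1 - 0.5574 = 0.4426 bits/use


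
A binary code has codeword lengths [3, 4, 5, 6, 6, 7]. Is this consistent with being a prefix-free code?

Kraft inequality: Σ 2^(-l_i) ≤ 1 for prefix-free code
Calculating: 2^(-3) + 2^(-4) + 2^(-5) + 2^(-6) + 2^(-6) + 2^(-7)
= 0.125 + 0.0625 + 0.03125 + 0.015625 + 0.015625 + 0.0078125
= 0.2578
Since 0.2578 ≤ 1, prefix-free code exists


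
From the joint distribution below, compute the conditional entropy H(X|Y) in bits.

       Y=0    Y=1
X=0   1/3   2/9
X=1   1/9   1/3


H(X|Y) = Σ_y p(y) H(X|Y=y)
  p(Y=0) = 4/9, H(X|Y=0) = 0.8113
  p(Y=1) = 5/9, H(X|Y=1) = 0.9710
H(X|Y) = 0.4444×0.8113 + 0.5556×0.9710 = 0.9000 bits


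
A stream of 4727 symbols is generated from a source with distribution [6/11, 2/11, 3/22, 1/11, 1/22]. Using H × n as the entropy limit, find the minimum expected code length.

Entropy H = 1.8333 bits/symbol
Minimum bits = H × n = 1.8333 × 4727
= 8666.11 bits


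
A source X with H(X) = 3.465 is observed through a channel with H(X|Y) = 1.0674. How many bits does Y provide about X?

I(X;Y) = H(X) - H(X|Y)
I(X;Y) = 3.465 - 1.0674 = 2.3976 bits


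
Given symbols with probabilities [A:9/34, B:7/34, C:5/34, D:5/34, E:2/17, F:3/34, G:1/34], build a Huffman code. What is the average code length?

Huffman tree construction:
Combine smallest probabilities repeatedly
Resulting codes:
  A: 10 (length 2)
  B: 00 (length 2)
  C: 110 (length 3)
  D: 111 (length 3)
  E: 010 (length 3)
  F: 0111 (length 4)
  G: 0110 (length 4)
Average length = Σ p(s) × length(s) = 2.6471 bits


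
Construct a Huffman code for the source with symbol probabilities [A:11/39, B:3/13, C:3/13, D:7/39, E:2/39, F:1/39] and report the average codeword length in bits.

Huffman tree construction:
Combine smallest probabilities repeatedly
Resulting codes:
  A: 11 (length 2)
  B: 00 (length 2)
  C: 01 (length 2)
  D: 101 (length 3)
  E: 1001 (length 4)
  F: 1000 (length 4)
Average length = Σ p(s) × length(s) = 2.3333 bits


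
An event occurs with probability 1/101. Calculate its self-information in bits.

Information content I(x) = -log₂(p(x))
I = -log₂(1/101) = -log₂(0.0099)
I = 6.6582 bits


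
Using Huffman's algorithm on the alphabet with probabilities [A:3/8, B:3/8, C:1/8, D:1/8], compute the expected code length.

Huffman tree construction:
Combine smallest probabilities repeatedly
Resulting codes:
  A: 11 (length 2)
  B: 0 (length 1)
  C: 100 (length 3)
  D: 101 (length 3)
Average length = Σ p(s) × length(s) = 1.8750 bits


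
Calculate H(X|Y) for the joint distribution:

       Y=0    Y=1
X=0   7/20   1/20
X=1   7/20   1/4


H(X|Y) = Σ_y p(y) H(X|Y=y)
  p(Y=0) = 7/10, H(X|Y=0) = 1.0000
  p(Y=1) = 3/10, H(X|Y=1) = 0.6500
H(X|Y) = 0.7000×1.0000 + 0.3000×0.6500 = 0.8950 bits


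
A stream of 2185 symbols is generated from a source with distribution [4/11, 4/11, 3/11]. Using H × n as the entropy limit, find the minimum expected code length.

Entropy H = 1.5726 bits/symbol
Minimum bits = H × n = 1.5726 × 2185
= 3436.18 bits


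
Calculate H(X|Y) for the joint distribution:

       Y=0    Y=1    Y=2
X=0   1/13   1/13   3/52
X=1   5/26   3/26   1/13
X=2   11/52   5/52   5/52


H(X|Y) = Σ_y p(y) H(X|Y=y)
  p(Y=0) = 25/52, H(X|Y=0) = 1.4729
  p(Y=1) = 15/52, H(X|Y=1) = 1.5656
  p(Y=2) = 3/13, H(X|Y=2) = 1.5546
H(X|Y) = 0.4808×1.4729 + 0.2885×1.5656 + 0.2308×1.5546 = 1.5185 bits


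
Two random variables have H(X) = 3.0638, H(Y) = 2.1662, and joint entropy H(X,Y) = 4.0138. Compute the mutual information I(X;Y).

I(X;Y) = H(X) + H(Y) - H(X,Y)
I(X;Y) = 3.0638 + 2.1662 - 4.0138 = 1.2162 bits


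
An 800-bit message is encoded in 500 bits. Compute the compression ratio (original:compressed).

Compression ratio = Original / Compressed
= 800 / 500 = 1.60:1


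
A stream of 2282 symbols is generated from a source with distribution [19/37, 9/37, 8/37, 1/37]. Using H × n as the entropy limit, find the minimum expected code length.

Entropy H = 1.6084 bits/symbol
Minimum bits = H × n = 1.6084 × 2282
= 3670.31 bits


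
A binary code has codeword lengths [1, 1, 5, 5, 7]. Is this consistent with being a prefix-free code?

Kraft inequality: Σ 2^(-l_i) ≤ 1 for prefix-free code
Calculating: 2^(-1) + 2^(-1) + 2^(-5) + 2^(-5) + 2^(-7)
= 0.5 + 0.5 + 0.03125 + 0.03125 + 0.0078125
= 1.0703
Since 1.0703 > 1, prefix-free code does not exist


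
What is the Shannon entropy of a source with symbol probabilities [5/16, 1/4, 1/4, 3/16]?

H(X) = -Σ p(x) log₂ p(x)
  -5/16 × log₂(5/16) = 0.5244
  -1/4 × log₂(1/4) = 0.5000
  -1/4 × log₂(1/4) = 0.5000
  -3/16 × log₂(3/16) = 0.4528
H(X) = 1.9772 bits


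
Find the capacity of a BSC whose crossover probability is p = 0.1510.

For BSC with error probability p:
C = 1 - H(p) where H(p) is binary entropy
H(0.1510) = -0.1510 × log₂(0.1510) - 0.8490 × log₂(0.8490)
H(p) = 0.6123
C = 1 - 0.6123 = 0.3877 bits/use


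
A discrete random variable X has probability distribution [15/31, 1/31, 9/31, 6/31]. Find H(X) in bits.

H(X) = -Σ p(x) log₂ p(x)
  -15/31 × log₂(15/31) = 0.5068
  -1/31 × log₂(1/31) = 0.1598
  -9/31 × log₂(9/31) = 0.5180
  -6/31 × log₂(6/31) = 0.4586
H(X) = 1.6431 bits


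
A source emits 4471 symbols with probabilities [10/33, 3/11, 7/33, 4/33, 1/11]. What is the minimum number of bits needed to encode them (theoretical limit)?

Entropy H = 2.1912 bits/symbol
Minimum bits = H × n = 2.1912 × 4471
= 9796.91 bits


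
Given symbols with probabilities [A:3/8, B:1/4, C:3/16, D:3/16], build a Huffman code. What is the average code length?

Huffman tree construction:
Combine smallest probabilities repeatedly
Resulting codes:
  A: 11 (length 2)
  B: 10 (length 2)
  C: 00 (length 2)
  D: 01 (length 2)
Average length = Σ p(s) × length(s) = 2.0000 bits


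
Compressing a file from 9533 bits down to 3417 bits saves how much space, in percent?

Space savings = (1 - Compressed/Original) × 100%
= (1 - 3417/9533) × 100%
= 64.16%


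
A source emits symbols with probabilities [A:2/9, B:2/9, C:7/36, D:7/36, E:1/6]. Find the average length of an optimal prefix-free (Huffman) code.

Huffman tree construction:
Combine smallest probabilities repeatedly
Resulting codes:
  A: 01 (length 2)
  B: 10 (length 2)
  C: 111 (length 3)
  D: 00 (length 2)
  E: 110 (length 3)
Average length = Σ p(s) × length(s) = 2.3611 bits


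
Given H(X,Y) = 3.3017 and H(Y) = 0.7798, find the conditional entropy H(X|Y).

Chain rule: H(X,Y) = H(X|Y) + H(Y)
H(X|Y) = H(X,Y) - H(Y) = 3.3017 - 0.7798 = 2.5219 bits


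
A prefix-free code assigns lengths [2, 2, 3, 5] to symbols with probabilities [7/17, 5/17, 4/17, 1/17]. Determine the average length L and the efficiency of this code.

Average length L = Σ p_i × l_i = 2.4118 bits
Entropy H = 1.7780 bits
Efficiency η = H/L × 100% = 73.72%


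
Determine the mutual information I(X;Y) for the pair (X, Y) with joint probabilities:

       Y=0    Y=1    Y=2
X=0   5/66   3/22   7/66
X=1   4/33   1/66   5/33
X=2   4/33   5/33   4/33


H(X) = 1.5723, H(Y) = 1.5781, H(X,Y) = 3.0409
I(X;Y) = H(X) + H(Y) - H(X,Y) = 0.1095 bits


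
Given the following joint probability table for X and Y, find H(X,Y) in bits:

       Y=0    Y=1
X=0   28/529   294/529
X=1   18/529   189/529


H(X,Y) = -Σ p(x,y) log₂ p(x,y)
  p(0,0)=28/529: -0.0529 × log₂(0.0529) = 0.2244
  p(0,1)=294/529: -0.5558 × log₂(0.5558) = 0.4710
  p(1,0)=18/529: -0.0340 × log₂(0.0340) = 0.1660
  p(1,1)=189/529: -0.3573 × log₂(0.3573) = 0.5305
H(X,Y) = 1.3919 bits


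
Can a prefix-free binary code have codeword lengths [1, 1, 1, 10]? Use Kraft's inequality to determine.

Kraft inequality: Σ 2^(-l_i) ≤ 1 for prefix-free code
Calculating: 2^(-1) + 2^(-1) + 2^(-1) + 2^(-10)
= 0.5 + 0.5 + 0.5 + 0.0009765625
= 1.5010
Since 1.5010 > 1, prefix-free code does not exist


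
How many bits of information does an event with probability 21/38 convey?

Information content I(x) = -log₂(p(x))
I = -log₂(21/38) = -log₂(0.5526)
I = 0.8556 bits


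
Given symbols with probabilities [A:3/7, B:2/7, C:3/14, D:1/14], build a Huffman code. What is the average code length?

Huffman tree construction:
Combine smallest probabilities repeatedly
Resulting codes:
  A: 0 (length 1)
  B: 10 (length 2)
  C: 111 (length 3)
  D: 110 (length 3)
Average length = Σ p(s) × length(s) = 1.8571 bits


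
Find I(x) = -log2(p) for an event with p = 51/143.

Information content I(x) = -log₂(p(x))
I = -log₂(51/143) = -log₂(0.3566)
I = 1.4874 bits


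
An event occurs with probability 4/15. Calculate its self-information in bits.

Information content I(x) = -log₂(p(x))
I = -log₂(4/15) = -log₂(0.2667)
I = 1.9069 bits


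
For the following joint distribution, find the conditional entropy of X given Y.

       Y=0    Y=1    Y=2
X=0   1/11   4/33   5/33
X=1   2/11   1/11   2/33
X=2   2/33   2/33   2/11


H(X|Y) = Σ_y p(y) H(X|Y=y)
  p(Y=0) = 1/3, H(X|Y=0) = 1.4354
  p(Y=1) = 3/11, H(X|Y=1) = 1.5305
  p(Y=2) = 13/33, H(X|Y=2) = 1.4605
H(X|Y) = 0.3333×1.4354 + 0.2727×1.5305 + 0.3939×1.4605 = 1.4712 bits


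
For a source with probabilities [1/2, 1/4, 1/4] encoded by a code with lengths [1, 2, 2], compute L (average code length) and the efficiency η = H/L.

Average length L = Σ p_i × l_i = 1.5000 bits
Entropy H = 1.5000 bits
Efficiency η = H/L × 100% = 100.00%


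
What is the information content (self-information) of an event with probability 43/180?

Information content I(x) = -log₂(p(x))
I = -log₂(43/180) = -log₂(0.2389)
I = 2.0656 bits


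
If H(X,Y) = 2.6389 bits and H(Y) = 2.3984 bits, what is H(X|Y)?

Chain rule: H(X,Y) = H(X|Y) + H(Y)
H(X|Y) = H(X,Y) - H(Y) = 2.6389 - 2.3984 = 0.2405 bits


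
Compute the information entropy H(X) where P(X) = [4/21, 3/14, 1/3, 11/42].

H(X) = -Σ p(x) log₂ p(x)
  -4/21 × log₂(4/21) = 0.4557
  -3/14 × log₂(3/14) = 0.4762
  -1/3 × log₂(1/3) = 0.5283
  -11/42 × log₂(11/42) = 0.5062
H(X) = 1.9665 bits


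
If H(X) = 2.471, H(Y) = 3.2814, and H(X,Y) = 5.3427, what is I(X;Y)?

I(X;Y) = H(X) + H(Y) - H(X,Y)
I(X;Y) = 2.471 + 3.2814 - 5.3427 = 0.4097 bits


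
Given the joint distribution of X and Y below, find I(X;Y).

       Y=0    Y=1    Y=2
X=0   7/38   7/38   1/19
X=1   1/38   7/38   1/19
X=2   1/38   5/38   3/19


H(X) = 1.5574, H(Y) = 1.4990, H(X,Y) = 2.8776
I(X;Y) = H(X) + H(Y) - H(X,Y) = 0.1789 bits


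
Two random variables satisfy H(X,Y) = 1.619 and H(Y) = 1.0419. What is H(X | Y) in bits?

Chain rule: H(X,Y) = H(X|Y) + H(Y)
H(X|Y) = H(X,Y) - H(Y) = 1.619 - 1.0419 = 0.5771 bits


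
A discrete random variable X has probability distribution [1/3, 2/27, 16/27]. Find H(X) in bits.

H(X) = -Σ p(x) log₂ p(x)
  -1/3 × log₂(1/3) = 0.5283
  -2/27 × log₂(2/27) = 0.2781
  -16/27 × log₂(16/27) = 0.4473
H(X) = 1.2538 bits


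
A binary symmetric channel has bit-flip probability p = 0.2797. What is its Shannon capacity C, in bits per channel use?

For BSC with error probability p:
C = 1 - H(p) where H(p) is binary entropy
H(0.2797) = -0.2797 × log₂(0.2797) - 0.7203 × log₂(0.7203)
H(p) = 0.8550
C = 1 - 0.8550 = 0.1450 bits/use


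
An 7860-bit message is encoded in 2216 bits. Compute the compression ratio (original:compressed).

Compression ratio = Original / Compressed
= 7860 / 2216 = 3.55:1


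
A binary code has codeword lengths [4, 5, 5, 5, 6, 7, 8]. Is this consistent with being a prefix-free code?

Kraft inequality: Σ 2^(-l_i) ≤ 1 for prefix-free code
Calculating: 2^(-4) + 2^(-5) + 2^(-5) + 2^(-5) + 2^(-6) + 2^(-7) + 2^(-8)
= 0.0625 + 0.03125 + 0.03125 + 0.03125 + 0.015625 + 0.0078125 + 0.00390625
= 0.1836
Since 0.1836 ≤ 1, prefix-free code exists


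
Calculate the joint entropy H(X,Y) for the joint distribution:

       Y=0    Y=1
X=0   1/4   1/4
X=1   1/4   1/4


H(X,Y) = -Σ p(x,y) log₂ p(x,y)
  p(0,0)=1/4: -0.2500 × log₂(0.2500) = 0.5000
  p(0,1)=1/4: -0.2500 × log₂(0.2500) = 0.5000
  p(1,0)=1/4: -0.2500 × log₂(0.2500) = 0.5000
  p(1,1)=1/4: -0.2500 × log₂(0.2500) = 0.5000
H(X,Y) = 2.0000 bits


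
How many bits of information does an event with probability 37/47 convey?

Information content I(x) = -log₂(p(x))
I = -log₂(37/47) = -log₂(0.7872)
I = 0.3451 bits


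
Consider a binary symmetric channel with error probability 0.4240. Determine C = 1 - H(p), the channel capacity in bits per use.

For BSC with error probability p:
C = 1 - H(p) where H(p) is binary entropy
H(0.4240) = -0.4240 × log₂(0.4240) - 0.5760 × log₂(0.5760)
H(p) = 0.9833
C = 1 - 0.9833 = 0.0167 bits/use


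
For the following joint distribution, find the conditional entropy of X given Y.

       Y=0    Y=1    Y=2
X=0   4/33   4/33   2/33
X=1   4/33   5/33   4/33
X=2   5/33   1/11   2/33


H(X|Y) = Σ_y p(y) H(X|Y=y)
  p(Y=0) = 13/33, H(X|Y=0) = 1.5766
  p(Y=1) = 4/11, H(X|Y=1) = 1.5546
  p(Y=2) = 8/33, H(X|Y=2) = 1.5000
H(X|Y) = 0.3939×1.5766 + 0.3636×1.5546 + 0.2424×1.5000 = 1.5500 bits


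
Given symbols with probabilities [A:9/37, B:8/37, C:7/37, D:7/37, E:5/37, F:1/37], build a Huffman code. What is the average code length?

Huffman tree construction:
Combine smallest probabilities repeatedly
Resulting codes:
  A: 10 (length 2)
  B: 01 (length 2)
  C: 111 (length 3)
  D: 00 (length 2)
  E: 1101 (length 4)
  F: 1100 (length 4)
Average length = Σ p(s) × length(s) = 2.5135 bits


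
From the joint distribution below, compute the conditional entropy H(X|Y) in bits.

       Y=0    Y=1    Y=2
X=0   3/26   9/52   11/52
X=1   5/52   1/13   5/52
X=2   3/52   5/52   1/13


H(X|Y) = Σ_y p(y) H(X|Y=y)
  p(Y=0) = 7/26, H(X|Y=0) = 1.5306
  p(Y=1) = 9/26, H(X|Y=1) = 1.4955
  p(Y=2) = 5/13, H(X|Y=2) = 1.4388
H(X|Y) = 0.2692×1.5306 + 0.3462×1.4955 + 0.3846×1.4388 = 1.4831 bits


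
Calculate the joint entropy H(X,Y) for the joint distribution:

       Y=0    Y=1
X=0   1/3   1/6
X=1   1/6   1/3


H(X,Y) = -Σ p(x,y) log₂ p(x,y)
  p(0,0)=1/3: -0.3333 × log₂(0.3333) = 0.5283
  p(0,1)=1/6: -0.1667 × log₂(0.1667) = 0.4308
  p(1,0)=1/6: -0.1667 × log₂(0.1667) = 0.4308
  p(1,1)=1/3: -0.3333 × log₂(0.3333) = 0.5283
H(X,Y) = 1.9183 bits


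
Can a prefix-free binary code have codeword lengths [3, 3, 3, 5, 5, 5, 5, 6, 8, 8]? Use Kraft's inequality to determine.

Kraft inequality: Σ 2^(-l_i) ≤ 1 for prefix-free code
Calculating: 2^(-3) + 2^(-3) + 2^(-3) + 2^(-5) + 2^(-5) + 2^(-5) + 2^(-5) + 2^(-6) + 2^(-8) + 2^(-8)
= 0.125 + 0.125 + 0.125 + 0.03125 + 0.03125 + 0.03125 + 0.03125 + 0.015625 + 0.00390625 + 0.00390625
= 0.5234
Since 0.5234 ≤ 1, prefix-free code exists


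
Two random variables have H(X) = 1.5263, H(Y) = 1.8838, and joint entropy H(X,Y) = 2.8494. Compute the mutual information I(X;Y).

I(X;Y) = H(X) + H(Y) - H(X,Y)
I(X;Y) = 1.5263 + 1.8838 - 2.8494 = 0.5607 bits


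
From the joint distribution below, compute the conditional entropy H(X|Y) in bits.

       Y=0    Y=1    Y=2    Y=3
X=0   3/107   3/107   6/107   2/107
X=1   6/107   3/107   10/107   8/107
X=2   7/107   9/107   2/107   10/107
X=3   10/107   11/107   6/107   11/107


H(X|Y) = Σ_y p(y) H(X|Y=y)
  p(Y=0) = 26/107, H(X|Y=0) = 1.8875
  p(Y=1) = 26/107, H(X|Y=1) = 1.7738
  p(Y=2) = 24/107, H(X|Y=2) = 1.8250
  p(Y=3) = 31/107, H(X|Y=3) = 1.8164
H(X|Y) = 0.2430×1.8875 + 0.2430×1.7738 + 0.2243×1.8250 + 0.2897×1.8164 = 1.8253 bits


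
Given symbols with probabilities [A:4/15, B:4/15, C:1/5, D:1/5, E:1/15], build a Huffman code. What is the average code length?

Huffman tree construction:
Combine smallest probabilities repeatedly
Resulting codes:
  A: 01 (length 2)
  B: 10 (length 2)
  C: 111 (length 3)
  D: 00 (length 2)
  E: 110 (length 3)
Average length = Σ p(s) × length(s) = 2.2667 bits


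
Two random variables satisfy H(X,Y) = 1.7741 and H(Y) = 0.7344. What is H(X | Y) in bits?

Chain rule: H(X,Y) = H(X|Y) + H(Y)
H(X|Y) = H(X,Y) - H(Y) = 1.7741 - 0.7344 = 1.0397 bits


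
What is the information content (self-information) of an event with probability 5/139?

Information content I(x) = -log₂(p(x))
I = -log₂(5/139) = -log₂(0.0360)
I = 4.7970 bits


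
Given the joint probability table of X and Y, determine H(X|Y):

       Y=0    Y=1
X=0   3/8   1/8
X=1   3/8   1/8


H(X|Y) = Σ_y p(y) H(X|Y=y)
  p(Y=0) = 3/4, H(X|Y=0) = 1.0000
  p(Y=1) = 1/4, H(X|Y=1) = 1.0000
H(X|Y) = 0.7500×1.0000 + 0.2500×1.0000 = 1.0000 bits


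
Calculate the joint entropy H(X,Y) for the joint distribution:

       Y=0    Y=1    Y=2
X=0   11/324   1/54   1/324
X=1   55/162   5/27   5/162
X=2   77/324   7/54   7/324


H(X,Y) = -Σ p(x,y) log₂ p(x,y)
  p(0,0)=11/324: -0.0340 × log₂(0.0340) = 0.1657
  p(0,1)=1/54: -0.0185 × log₂(0.0185) = 0.1066
  p(0,2)=1/324: -0.0031 × log₂(0.0031) = 0.0257
  p(1,0)=55/162: -0.3395 × log₂(0.3395) = 0.5291
  p(1,1)=5/27: -0.1852 × log₂(0.1852) = 0.4505
  p(1,2)=5/162: -0.0309 × log₂(0.0309) = 0.1549
  p(2,0)=77/324: -0.2377 × log₂(0.2377) = 0.4927
  p(2,1)=7/54: -0.1296 × log₂(0.1296) = 0.3821
  p(2,2)=7/324: -0.0216 × log₂(0.0216) = 0.1195
H(X,Y) = 2.4268 bits


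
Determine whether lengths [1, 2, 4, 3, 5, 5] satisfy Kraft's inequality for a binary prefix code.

Kraft inequality: Σ 2^(-l_i) ≤ 1 for prefix-free code
Calculating: 2^(-1) + 2^(-2) + 2^(-4) + 2^(-3) + 2^(-5) + 2^(-5)
= 0.5 + 0.25 + 0.0625 + 0.125 + 0.03125 + 0.03125
= 1.0000
Since 1.0000 ≤ 1, prefix-free code exists


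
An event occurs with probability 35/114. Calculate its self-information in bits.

Information content I(x) = -log₂(p(x))
I = -log₂(35/114) = -log₂(0.3070)
I = 1.7036 bits


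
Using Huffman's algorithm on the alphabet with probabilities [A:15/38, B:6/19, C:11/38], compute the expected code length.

Huffman tree construction:
Combine smallest probabilities repeatedly
Resulting codes:
  A: 0 (length 1)
  B: 11 (length 2)
  C: 10 (length 2)
Average length = Σ p(s) × length(s) = 1.6053 bits


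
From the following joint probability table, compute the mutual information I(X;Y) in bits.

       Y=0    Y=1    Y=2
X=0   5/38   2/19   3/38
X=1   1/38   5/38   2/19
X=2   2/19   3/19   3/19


H(X) = 1.5574, H(Y) = 1.5656, H(X,Y) = 3.0639
I(X;Y) = H(X) + H(Y) - H(X,Y) = 0.0592 bits


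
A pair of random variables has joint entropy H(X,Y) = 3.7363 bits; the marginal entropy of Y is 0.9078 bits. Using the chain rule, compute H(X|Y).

Chain rule: H(X,Y) = H(X|Y) + H(Y)
H(X|Y) = H(X,Y) - H(Y) = 3.7363 - 0.9078 = 2.8285 bits


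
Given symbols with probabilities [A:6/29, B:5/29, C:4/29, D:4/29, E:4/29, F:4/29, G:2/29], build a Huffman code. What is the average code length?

Huffman tree construction:
Combine smallest probabilities repeatedly
Resulting codes:
  A: 00 (length 2)
  B: 111 (length 3)
  C: 011 (length 3)
  D: 100 (length 3)
  E: 101 (length 3)
  F: 110 (length 3)
  G: 010 (length 3)
Average length = Σ p(s) × length(s) = 2.7931 bits


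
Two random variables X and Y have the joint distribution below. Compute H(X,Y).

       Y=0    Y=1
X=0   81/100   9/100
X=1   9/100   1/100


H(X,Y) = -Σ p(x,y) log₂ p(x,y)
  p(0,0)=81/100: -0.8100 × log₂(0.8100) = 0.2462
  p(0,1)=9/100: -0.0900 × log₂(0.0900) = 0.3127
  p(1,0)=9/100: -0.0900 × log₂(0.0900) = 0.3127
  p(1,1)=1/100: -0.0100 × log₂(0.0100) = 0.0664
H(X,Y) = 0.9380 bits


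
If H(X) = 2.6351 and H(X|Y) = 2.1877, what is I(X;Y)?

I(X;Y) = H(X) - H(X|Y)
I(X;Y) = 2.6351 - 2.1877 = 0.4474 bits


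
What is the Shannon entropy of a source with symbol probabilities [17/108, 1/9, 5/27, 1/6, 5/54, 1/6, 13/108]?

H(X) = -Σ p(x) log₂ p(x)
  -17/108 × log₂(17/108) = 0.4199
  -1/9 × log₂(1/9) = 0.3522
  -5/27 × log₂(5/27) = 0.4505
  -1/6 × log₂(1/6) = 0.4308
  -5/54 × log₂(5/54) = 0.3179
  -1/6 × log₂(1/6) = 0.4308
  -13/108 × log₂(13/108) = 0.3677
H(X) = 2.7698 bits


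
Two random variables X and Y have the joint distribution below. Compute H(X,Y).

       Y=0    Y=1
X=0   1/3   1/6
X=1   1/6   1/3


H(X,Y) = -Σ p(x,y) log₂ p(x,y)
  p(0,0)=1/3: -0.3333 × log₂(0.3333) = 0.5283
  p(0,1)=1/6: -0.1667 × log₂(0.1667) = 0.4308
  p(1,0)=1/6: -0.1667 × log₂(0.1667) = 0.4308
  p(1,1)=1/3: -0.3333 × log₂(0.3333) = 0.5283
H(X,Y) = 1.9183 bits


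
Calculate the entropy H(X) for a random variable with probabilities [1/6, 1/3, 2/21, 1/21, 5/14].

H(X) = -Σ p(x) log₂ p(x)
  -1/6 × log₂(1/6) = 0.4308
  -1/3 × log₂(1/3) = 0.5283
  -2/21 × log₂(2/21) = 0.3231
  -1/21 × log₂(1/21) = 0.2092
  -5/14 × log₂(5/14) = 0.5305
H(X) = 2.0219 bits


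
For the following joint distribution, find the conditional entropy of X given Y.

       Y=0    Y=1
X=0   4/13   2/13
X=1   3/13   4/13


H(X|Y) = Σ_y p(y) H(X|Y=y)
  p(Y=0) = 7/13, H(X|Y=0) = 0.9852
  p(Y=1) = 6/13, H(X|Y=1) = 0.9183
H(X|Y) = 0.5385×0.9852 + 0.4615×0.9183 = 0.9543 bits


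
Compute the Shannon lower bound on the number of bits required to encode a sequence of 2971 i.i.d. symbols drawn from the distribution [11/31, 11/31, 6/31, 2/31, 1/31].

Entropy H = 1.9343 bits/symbol
Minimum bits = H × n = 1.9343 × 2971
= 5746.76 bits


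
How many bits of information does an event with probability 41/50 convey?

Information content I(x) = -log₂(p(x))
I = -log₂(41/50) = -log₂(0.8200)
I = 0.2863 bits


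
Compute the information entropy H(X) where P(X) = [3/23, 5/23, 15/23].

H(X) = -Σ p(x) log₂ p(x)
  -3/23 × log₂(3/23) = 0.3833
  -5/23 × log₂(5/23) = 0.4786
  -15/23 × log₂(15/23) = 0.4022
H(X) = 1.2641 bits


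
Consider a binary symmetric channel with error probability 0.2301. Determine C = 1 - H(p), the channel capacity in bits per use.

For BSC with error probability p:
C = 1 - H(p) where H(p) is binary entropy
H(0.2301) = -0.2301 × log₂(0.2301) - 0.7699 × log₂(0.7699)
H(p) = 0.7782
C = 1 - 0.7782 = 0.2218 bits/use


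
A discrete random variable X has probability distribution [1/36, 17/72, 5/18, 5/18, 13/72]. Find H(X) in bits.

H(X) = -Σ p(x) log₂ p(x)
  -1/36 × log₂(1/36) = 0.1436
  -17/72 × log₂(17/72) = 0.4917
  -5/18 × log₂(5/18) = 0.5133
  -5/18 × log₂(5/18) = 0.5133
  -13/72 × log₂(13/72) = 0.4459
H(X) = 2.1078 bits


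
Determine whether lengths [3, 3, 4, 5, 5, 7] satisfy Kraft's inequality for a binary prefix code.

Kraft inequality: Σ 2^(-l_i) ≤ 1 for prefix-free code
Calculating: 2^(-3) + 2^(-3) + 2^(-4) + 2^(-5) + 2^(-5) + 2^(-7)
= 0.125 + 0.125 + 0.0625 + 0.03125 + 0.03125 + 0.0078125
= 0.3828
Since 0.3828 ≤ 1, prefix-free code exists


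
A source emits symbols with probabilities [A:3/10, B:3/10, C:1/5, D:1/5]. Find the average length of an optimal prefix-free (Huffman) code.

Huffman tree construction:
Combine smallest probabilities repeatedly
Resulting codes:
  A: 10 (length 2)
  B: 11 (length 2)
  C: 00 (length 2)
  D: 01 (length 2)
Average length = Σ p(s) × length(s) = 2.0000 bits


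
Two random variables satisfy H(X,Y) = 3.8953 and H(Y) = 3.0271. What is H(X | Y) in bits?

Chain rule: H(X,Y) = H(X|Y) + H(Y)
H(X|Y) = H(X,Y) - H(Y) = 3.8953 - 3.0271 = 0.8682 bits


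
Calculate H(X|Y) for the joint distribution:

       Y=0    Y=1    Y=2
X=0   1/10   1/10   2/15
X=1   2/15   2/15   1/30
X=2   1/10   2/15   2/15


H(X|Y) = Σ_y p(y) H(X|Y=y)
  p(Y=0) = 1/3, H(X|Y=0) = 1.5710
  p(Y=1) = 11/30, H(X|Y=1) = 1.5726
  p(Y=2) = 3/10, H(X|Y=2) = 1.3921
H(X|Y) = 0.3333×1.5710 + 0.3667×1.5726 + 0.3000×1.3921 = 1.5179 bits


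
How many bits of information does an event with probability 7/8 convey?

Information content I(x) = -log₂(p(x))
I = -log₂(7/8) = -log₂(0.8750)
I = 0.1926 bits


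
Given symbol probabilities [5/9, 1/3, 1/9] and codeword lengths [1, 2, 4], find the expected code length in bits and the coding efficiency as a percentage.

Average length L = Σ p_i × l_i = 1.6667 bits
Entropy H = 1.3516 bits
Efficiency η = H/L × 100% = 81.10%


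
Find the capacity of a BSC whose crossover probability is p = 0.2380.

For BSC with error probability p:
C = 1 - H(p) where H(p) is binary entropy
H(0.2380) = -0.2380 × log₂(0.2380) - 0.7620 × log₂(0.7620)
H(p) = 0.7917
C = 1 - 0.7917 = 0.2083 bits/use


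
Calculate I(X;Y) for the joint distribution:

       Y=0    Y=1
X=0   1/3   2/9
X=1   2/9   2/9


H(X) = 0.9911, H(Y) = 0.9911, H(X,Y) = 1.9749
I(X;Y) = H(X) + H(Y) - H(X,Y) = 0.0072 bits


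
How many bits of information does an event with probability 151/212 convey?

Information content I(x) = -log₂(p(x))
I = -log₂(151/212) = -log₂(0.7123)
I = 0.4895 bits


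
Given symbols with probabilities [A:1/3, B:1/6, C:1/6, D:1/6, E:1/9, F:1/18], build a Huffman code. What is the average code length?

Huffman tree construction:
Combine smallest probabilities repeatedly
Resulting codes:
  A: 10 (length 2)
  B: 110 (length 3)
  C: 111 (length 3)
  D: 00 (length 2)
  E: 011 (length 3)
  F: 010 (length 3)
Average length = Σ p(s) × length(s) = 2.5000 bits


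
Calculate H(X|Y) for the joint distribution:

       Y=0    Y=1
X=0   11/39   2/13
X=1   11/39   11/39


H(X|Y) = Σ_y p(y) H(X|Y=y)
  p(Y=0) = 22/39, H(X|Y=0) = 1.0000
  p(Y=1) = 17/39, H(X|Y=1) = 0.9367
H(X|Y) = 0.5641×1.0000 + 0.4359×0.9367 = 0.9724 bits


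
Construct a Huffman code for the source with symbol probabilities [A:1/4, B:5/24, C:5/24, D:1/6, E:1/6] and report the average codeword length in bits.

Huffman tree construction:
Combine smallest probabilities repeatedly
Resulting codes:
  A: 10 (length 2)
  B: 00 (length 2)
  C: 01 (length 2)
  D: 110 (length 3)
  E: 111 (length 3)
Average length = Σ p(s) × length(s) = 2.3333 bits


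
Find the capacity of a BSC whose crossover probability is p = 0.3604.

For BSC with error probability p:
C = 1 - H(p) where H(p) is binary entropy
H(0.3604) = -0.3604 × log₂(0.3604) - 0.6396 × log₂(0.6396)
H(p) = 0.9430
C = 1 - 0.9430 = 0.0570 bits/use


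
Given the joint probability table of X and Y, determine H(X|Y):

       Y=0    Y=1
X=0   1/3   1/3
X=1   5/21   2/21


H(X|Y) = Σ_y p(y) H(X|Y=y)
  p(Y=0) = 4/7, H(X|Y=0) = 0.9799
  p(Y=1) = 3/7, H(X|Y=1) = 0.7642
H(X|Y) = 0.5714×0.9799 + 0.4286×0.7642 = 0.8874 bits


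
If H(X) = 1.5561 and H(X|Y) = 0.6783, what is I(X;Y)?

I(X;Y) = H(X) - H(X|Y)
I(X;Y) = 1.5561 - 0.6783 = 0.8778 bits


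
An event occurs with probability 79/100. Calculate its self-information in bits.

Information content I(x) = -log₂(p(x))
I = -log₂(79/100) = -log₂(0.7900)
I = 0.3401 bits


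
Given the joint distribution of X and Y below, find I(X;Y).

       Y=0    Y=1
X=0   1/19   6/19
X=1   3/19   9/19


H(X) = 0.9495, H(Y) = 0.7425, H(X,Y) = 1.6798
I(X;Y) = H(X) + H(Y) - H(X,Y) = 0.0121 bits


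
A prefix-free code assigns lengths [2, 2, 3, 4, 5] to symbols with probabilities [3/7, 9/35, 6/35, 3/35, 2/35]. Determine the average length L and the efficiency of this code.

Average length L = Σ p_i × l_i = 2.5143 bits
Entropy H = 2.0036 bits
Efficiency η = H/L × 100% = 79.69%


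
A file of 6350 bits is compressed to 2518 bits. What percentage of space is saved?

Space savings = (1 - Compressed/Original) × 100%
= (1 - 2518/6350) × 100%
= 60.35%


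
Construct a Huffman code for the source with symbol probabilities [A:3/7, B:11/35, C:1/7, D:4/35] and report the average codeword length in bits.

Huffman tree construction:
Combine smallest probabilities repeatedly
Resulting codes:
  A: 0 (length 1)
  B: 11 (length 2)
  C: 101 (length 3)
  D: 100 (length 3)
Average length = Σ p(s) × length(s) = 1.8286 bits


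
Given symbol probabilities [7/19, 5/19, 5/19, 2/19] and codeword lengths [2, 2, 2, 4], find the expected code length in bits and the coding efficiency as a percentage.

Average length L = Σ p_i × l_i = 2.2105 bits
Entropy H = 1.8863 bits
Efficiency η = H/L × 100% = 85.33%


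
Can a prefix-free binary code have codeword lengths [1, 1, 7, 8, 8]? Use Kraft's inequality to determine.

Kraft inequality: Σ 2^(-l_i) ≤ 1 for prefix-free code
Calculating: 2^(-1) + 2^(-1) + 2^(-7) + 2^(-8) + 2^(-8)
= 0.5 + 0.5 + 0.0078125 + 0.00390625 + 0.00390625
= 1.0156
Since 1.0156 > 1, prefix-free code does not exist


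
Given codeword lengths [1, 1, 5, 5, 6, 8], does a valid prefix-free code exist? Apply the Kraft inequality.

Kraft inequality: Σ 2^(-l_i) ≤ 1 for prefix-free code
Calculating: 2^(-1) + 2^(-1) + 2^(-5) + 2^(-5) + 2^(-6) + 2^(-8)
= 0.5 + 0.5 + 0.03125 + 0.03125 + 0.015625 + 0.00390625
= 1.0820
Since 1.0820 > 1, prefix-free code does not exist


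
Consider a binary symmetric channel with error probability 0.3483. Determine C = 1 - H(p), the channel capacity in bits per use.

For BSC with error probability p:
C = 1 - H(p) where H(p) is binary entropy
H(0.3483) = -0.3483 × log₂(0.3483) - 0.6517 × log₂(0.6517)
H(p) = 0.9325
C = 1 - 0.9325 = 0.0675 bits/use


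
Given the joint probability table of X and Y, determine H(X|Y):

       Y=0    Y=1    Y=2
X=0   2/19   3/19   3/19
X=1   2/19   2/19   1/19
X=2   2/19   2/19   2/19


H(X|Y) = Σ_y p(y) H(X|Y=y)
  p(Y=0) = 6/19, H(X|Y=0) = 1.5850
  p(Y=1) = 7/19, H(X|Y=1) = 1.5567
  p(Y=2) = 6/19, H(X|Y=2) = 1.4591
H(X|Y) = 0.3158×1.5850 + 0.3684×1.5567 + 0.3158×1.4591 = 1.5348 bits


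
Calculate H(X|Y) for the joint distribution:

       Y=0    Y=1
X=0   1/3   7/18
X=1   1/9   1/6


H(X|Y) = Σ_y p(y) H(X|Y=y)
  p(Y=0) = 4/9, H(X|Y=0) = 0.8113
  p(Y=1) = 5/9, H(X|Y=1) = 0.8813
H(X|Y) = 0.4444×0.8113 + 0.5556×0.8813 = 0.8502 bits


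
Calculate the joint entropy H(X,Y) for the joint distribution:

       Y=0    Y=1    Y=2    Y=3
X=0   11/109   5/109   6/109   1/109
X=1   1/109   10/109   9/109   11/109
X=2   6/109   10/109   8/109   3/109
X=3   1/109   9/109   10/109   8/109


H(X,Y) = -Σ p(x,y) log₂ p(x,y)
  p(0,0)=11/109: -0.1009 × log₂(0.1009) = 0.3339
  p(0,1)=5/109: -0.0459 × log₂(0.0459) = 0.2040
  p(0,2)=6/109: -0.0550 × log₂(0.0550) = 0.2303
  p(0,3)=1/109: -0.0092 × log₂(0.0092) = 0.0621
  p(1,0)=1/109: -0.0092 × log₂(0.0092) = 0.0621
  p(1,1)=10/109: -0.0917 × log₂(0.0917) = 0.3162
  p(1,2)=9/109: -0.0826 × log₂(0.0826) = 0.2971
  p(1,3)=11/109: -0.1009 × log₂(0.1009) = 0.3339
  p(2,0)=6/109: -0.0550 × log₂(0.0550) = 0.2303
  p(2,1)=10/109: -0.0917 × log₂(0.0917) = 0.3162
  p(2,2)=8/109: -0.0734 × log₂(0.0734) = 0.2766
  p(2,3)=3/109: -0.0275 × log₂(0.0275) = 0.1427
  p(3,0)=1/109: -0.0092 × log₂(0.0092) = 0.0621
  p(3,1)=9/109: -0.0826 × log₂(0.0826) = 0.2971
  p(3,2)=10/109: -0.0917 × log₂(0.0917) = 0.3162
  p(3,3)=8/109: -0.0734 × log₂(0.0734) = 0.2766
H(X,Y) = 3.7571 bits


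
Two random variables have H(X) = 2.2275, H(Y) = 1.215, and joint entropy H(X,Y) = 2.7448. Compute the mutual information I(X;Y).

I(X;Y) = H(X) + H(Y) - H(X,Y)
I(X;Y) = 2.2275 + 1.215 - 2.7448 = 0.6977 bits


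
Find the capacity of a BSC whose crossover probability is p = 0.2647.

For BSC with error probability p:
C = 1 - H(p) where H(p) is binary entropy
H(0.2647) = -0.2647 × log₂(0.2647) - 0.7353 × log₂(0.7353)
H(p) = 0.8338
C = 1 - 0.8338 = 0.1662 bits/use


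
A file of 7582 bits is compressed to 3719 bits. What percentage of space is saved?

Space savings = (1 - Compressed/Original) × 100%
= (1 - 3719/7582) × 100%
= 50.95%


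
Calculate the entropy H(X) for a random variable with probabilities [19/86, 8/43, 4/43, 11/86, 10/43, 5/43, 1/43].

H(X) = -Σ p(x) log₂ p(x)
  -19/86 × log₂(19/86) = 0.4813
  -8/43 × log₂(8/43) = 0.4514
  -4/43 × log₂(4/43) = 0.3187
  -11/86 × log₂(11/86) = 0.3795
  -10/43 × log₂(10/43) = 0.4894
  -5/43 × log₂(5/43) = 0.3610
  -1/43 × log₂(1/43) = 0.1262
H(X) = 2.6074 bits


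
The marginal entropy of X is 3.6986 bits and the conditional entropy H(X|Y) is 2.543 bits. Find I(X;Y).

I(X;Y) = H(X) - H(X|Y)
I(X;Y) = 3.6986 - 2.543 = 1.1556 bits


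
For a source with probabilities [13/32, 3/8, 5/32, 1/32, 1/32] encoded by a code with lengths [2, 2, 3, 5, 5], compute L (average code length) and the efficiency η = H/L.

Average length L = Σ p_i × l_i = 2.3438 bits
Entropy H = 1.7895 bits
Efficiency η = H/L × 100% = 76.35%


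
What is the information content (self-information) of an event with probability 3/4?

Information content I(x) = -log₂(p(x))
I = -log₂(3/4) = -log₂(0.7500)
I = 0.4150 bits


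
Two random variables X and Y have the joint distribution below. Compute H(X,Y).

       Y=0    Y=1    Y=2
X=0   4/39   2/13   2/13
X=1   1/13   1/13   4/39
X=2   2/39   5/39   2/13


H(X,Y) = -Σ p(x,y) log₂ p(x,y)
  p(0,0)=4/39: -0.1026 × log₂(0.1026) = 0.3370
  p(0,1)=2/13: -0.1538 × log₂(0.1538) = 0.4155
  p(0,2)=2/13: -0.1538 × log₂(0.1538) = 0.4155
  p(1,0)=1/13: -0.0769 × log₂(0.0769) = 0.2846
  p(1,1)=1/13: -0.0769 × log₂(0.0769) = 0.2846
  p(1,2)=4/39: -0.1026 × log₂(0.1026) = 0.3370
  p(2,0)=2/39: -0.0513 × log₂(0.0513) = 0.2198
  p(2,1)=5/39: -0.1282 × log₂(0.1282) = 0.3799
  p(2,2)=2/13: -0.1538 × log₂(0.1538) = 0.4155
H(X,Y) = 3.0893 bits


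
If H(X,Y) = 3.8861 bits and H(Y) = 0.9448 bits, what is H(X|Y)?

Chain rule: H(X,Y) = H(X|Y) + H(Y)
H(X|Y) = H(X,Y) - H(Y) = 3.8861 - 0.9448 = 2.9413 bits


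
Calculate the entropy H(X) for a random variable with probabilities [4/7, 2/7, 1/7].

H(X) = -Σ p(x) log₂ p(x)
  -4/7 × log₂(4/7) = 0.4613
  -2/7 × log₂(2/7) = 0.5164
  -1/7 × log₂(1/7) = 0.4011
H(X) = 1.3788 bits


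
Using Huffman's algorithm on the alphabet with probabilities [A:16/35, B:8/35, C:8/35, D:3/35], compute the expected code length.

Huffman tree construction:
Combine smallest probabilities repeatedly
Resulting codes:
  A: 0 (length 1)
  B: 111 (length 3)
  C: 10 (length 2)
  D: 110 (length 3)
Average length = Σ p(s) × length(s) = 1.8571 bits


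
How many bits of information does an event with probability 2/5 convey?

Information content I(x) = -log₂(p(x))
I = -log₂(2/5) = -log₂(0.4000)
I = 1.3219 bits


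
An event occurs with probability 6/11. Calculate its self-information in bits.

Information content I(x) = -log₂(p(x))
I = -log₂(6/11) = -log₂(0.5455)
I = 0.8745 bits


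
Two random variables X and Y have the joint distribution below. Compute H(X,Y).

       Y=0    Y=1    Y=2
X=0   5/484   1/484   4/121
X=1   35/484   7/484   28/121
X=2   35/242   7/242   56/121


H(X,Y) = -Σ p(x,y) log₂ p(x,y)
  p(0,0)=5/484: -0.0103 × log₂(0.0103) = 0.0682
  p(0,1)=1/484: -0.0021 × log₂(0.0021) = 0.0184
  p(0,2)=4/121: -0.0331 × log₂(0.0331) = 0.1626
  p(1,0)=35/484: -0.0723 × log₂(0.0723) = 0.2740
  p(1,1)=7/484: -0.0145 × log₂(0.0145) = 0.0884
  p(1,2)=28/121: -0.2314 × log₂(0.2314) = 0.4886
  p(2,0)=35/242: -0.1446 × log₂(0.1446) = 0.4035
  p(2,1)=7/242: -0.0289 × log₂(0.0289) = 0.1479
  p(2,2)=56/121: -0.4628 × log₂(0.4628) = 0.5144
H(X,Y) = 2.1659 bits


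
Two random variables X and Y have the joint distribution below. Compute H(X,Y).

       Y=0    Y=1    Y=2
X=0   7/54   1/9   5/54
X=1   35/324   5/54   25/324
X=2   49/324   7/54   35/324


H(X,Y) = -Σ p(x,y) log₂ p(x,y)
  p(0,0)=7/54: -0.1296 × log₂(0.1296) = 0.3821
  p(0,1)=1/9: -0.1111 × log₂(0.1111) = 0.3522
  p(0,2)=5/54: -0.0926 × log₂(0.0926) = 0.3179
  p(1,0)=35/324: -0.1080 × log₂(0.1080) = 0.3468
  p(1,1)=5/54: -0.0926 × log₂(0.0926) = 0.3179
  p(1,2)=25/324: -0.0772 × log₂(0.0772) = 0.2852
  p(2,0)=49/324: -0.1512 × log₂(0.1512) = 0.4121
  p(2,1)=7/54: -0.1296 × log₂(0.1296) = 0.3821
  p(2,2)=35/324: -0.1080 × log₂(0.1080) = 0.3468
H(X,Y) = 3.1431 bits


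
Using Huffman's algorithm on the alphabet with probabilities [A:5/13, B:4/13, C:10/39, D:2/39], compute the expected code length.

Huffman tree construction:
Combine smallest probabilities repeatedly
Resulting codes:
  A: 0 (length 1)
  B: 10 (length 2)
  C: 111 (length 3)
  D: 110 (length 3)
Average length = Σ p(s) × length(s) = 1.9231 bits
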